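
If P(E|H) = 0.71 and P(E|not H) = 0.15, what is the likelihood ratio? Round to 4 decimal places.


Likelihood ratio = P(E|H) / P(E|not H)
= 0.71 / 0.15
= 4.7333

4.7333


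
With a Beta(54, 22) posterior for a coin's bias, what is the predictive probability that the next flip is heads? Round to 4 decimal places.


The predictive probability equals the posterior mean.
P(next = heads) = alpha / (alpha + beta)
= 54 / 76 = 0.7105

0.7105


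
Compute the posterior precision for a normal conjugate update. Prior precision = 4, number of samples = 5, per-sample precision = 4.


tau_post = tau_0 + n * tau
= 4 + 5 * 4 = 24

24


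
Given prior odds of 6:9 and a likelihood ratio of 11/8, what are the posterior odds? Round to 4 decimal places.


Posterior odds = prior odds * LR
Prior odds = 6/9 = 0.6667
LR = 11/8 = 1.375
Posterior odds = 0.6667 * 1.375 = 0.9167

0.9167


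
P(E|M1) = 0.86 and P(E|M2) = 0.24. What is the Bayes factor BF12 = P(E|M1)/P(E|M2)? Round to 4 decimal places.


Bayes factor BF12 = P(E|M1) / P(E|M2)
= 0.86 / 0.24
= 3.5833

3.5833


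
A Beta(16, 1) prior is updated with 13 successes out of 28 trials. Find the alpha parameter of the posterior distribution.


In the Beta-Binomial conjugate update:
alpha_post = alpha_prior + successes
= 16 + 13
= 29

29


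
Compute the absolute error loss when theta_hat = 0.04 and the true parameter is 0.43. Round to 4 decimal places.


L = |theta_hat - theta_true|
= |0.04 - 0.43| = 0.39

0.39


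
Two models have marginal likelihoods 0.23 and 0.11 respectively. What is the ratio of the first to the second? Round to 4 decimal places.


Evidence ratio = 0.23 / 0.11
= 2.0909

2.0909


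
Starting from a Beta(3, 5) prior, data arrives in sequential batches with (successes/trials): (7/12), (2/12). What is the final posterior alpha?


In sequential Bayesian updating, we sum all successes.
Total successes = 9
Final alpha = 3 + 9 = 12

12


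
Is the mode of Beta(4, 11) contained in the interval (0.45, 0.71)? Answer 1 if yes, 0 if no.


Mode = (a-1)/(a+b-2) = 3/13 = 0.2308
Interval: (0.45, 0.71)
Contains mode? 0

0


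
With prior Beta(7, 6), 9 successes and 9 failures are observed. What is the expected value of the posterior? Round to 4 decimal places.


Posterior = Beta(16, 15)
E[theta] = alpha/(alpha+beta)
= 16/31 = 0.5161

0.5161


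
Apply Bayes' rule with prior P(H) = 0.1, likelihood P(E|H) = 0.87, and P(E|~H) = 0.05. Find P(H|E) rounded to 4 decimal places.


Step 1: Compute marginal P(E) = P(E|H)P(H) + P(E|~H)P(~H)
= 0.87*0.1 + 0.05*0.9 = 0.132
Step 2: P(H|E) = P(E|H)P(H)/P(E) = 0.087/0.132
= 0.6591

0.6591


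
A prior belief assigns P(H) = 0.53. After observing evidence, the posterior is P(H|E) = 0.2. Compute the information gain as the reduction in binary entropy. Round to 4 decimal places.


H(prior) = -0.53*log2(0.53) - 0.47*log2(0.47)
= 0.9974
H(post) = -0.2*log2(0.2) - 0.8*log2(0.8)
= 0.7219
IG = 0.9974 - 0.7219 = 0.2755

0.2755


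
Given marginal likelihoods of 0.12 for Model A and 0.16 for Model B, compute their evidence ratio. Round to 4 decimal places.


Ratio = ML(A) / ML(B) = 0.12/0.16
= 0.75

0.75


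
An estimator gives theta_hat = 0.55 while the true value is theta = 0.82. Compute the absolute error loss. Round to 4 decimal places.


The absolute error loss is |theta_hat - theta|
= |0.55 - 0.82|
= 0.27

0.27


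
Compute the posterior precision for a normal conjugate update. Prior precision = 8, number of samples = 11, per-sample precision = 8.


tau_post = tau_0 + n * tau
= 8 + 11 * 8 = 96

96


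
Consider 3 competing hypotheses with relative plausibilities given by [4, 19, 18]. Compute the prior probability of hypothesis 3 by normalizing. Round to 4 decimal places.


Sum of weights = 4 + 19 + 18 = 41
Normalized prior for H3 = 18 / 41
= 0.439

0.439


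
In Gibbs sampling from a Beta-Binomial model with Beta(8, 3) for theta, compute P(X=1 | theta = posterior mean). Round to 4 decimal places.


Posterior mean = alpha/(alpha+beta) = 8/11 = 0.7273
P(X=1|theta=mean) = theta = 0.7273

0.7273


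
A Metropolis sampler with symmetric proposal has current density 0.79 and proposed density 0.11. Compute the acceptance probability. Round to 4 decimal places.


For symmetric proposals, acceptance = min(1, pi(x*)/pi(x))
= min(1, 0.11/0.79)
= min(1, 0.1392) = 0.1392

0.1392


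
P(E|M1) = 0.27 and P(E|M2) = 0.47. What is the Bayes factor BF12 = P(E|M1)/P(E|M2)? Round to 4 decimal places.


Bayes factor BF12 = P(E|M1) / P(E|M2)
= 0.27 / 0.47
= 0.5745

0.5745


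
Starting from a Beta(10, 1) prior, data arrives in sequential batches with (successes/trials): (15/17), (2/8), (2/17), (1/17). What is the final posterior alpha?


In sequential Bayesian updating, we sum all successes.
Total successes = 20
Final alpha = 10 + 20 = 30

30


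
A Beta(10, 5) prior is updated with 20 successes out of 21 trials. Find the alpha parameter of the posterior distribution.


In the Beta-Binomial conjugate update:
alpha_post = alpha_prior + successes
= 10 + 20
= 30

30


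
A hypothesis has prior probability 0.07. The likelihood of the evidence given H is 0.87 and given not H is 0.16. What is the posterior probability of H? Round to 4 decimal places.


Using Bayes' theorem:
P(E) = 0.07 * 0.87 + 0.93 * 0.16
P(E) = 0.2097
P(H|E) = (0.07 * 0.87) / 0.2097 = 0.2904

0.2904


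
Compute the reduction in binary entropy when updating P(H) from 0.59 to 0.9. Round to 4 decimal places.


H_before = -p*log2(p) - (1-p)*log2(1-p) for p=0.59: 0.9765
H_after for p=0.9: 0.469
Reduction = 0.9765 - 0.469 = 0.5075

0.5075


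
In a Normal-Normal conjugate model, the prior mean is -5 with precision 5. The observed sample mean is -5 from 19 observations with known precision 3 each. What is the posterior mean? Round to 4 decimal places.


Posterior precision = tau0 + n*tau = 5 + 19*3 = 62
Posterior mean = (tau0*mu0 + n*tau*xbar) / posterior_precision
= (5*-5 + 19*3*-5) / 62
= -310 / 62 = -5.0

-5.0


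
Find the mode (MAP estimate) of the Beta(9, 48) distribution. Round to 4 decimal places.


For Beta(a,b) with a,b > 1:
Mode = (a-1)/(a+b-2) = (9-1)/(57-2)
= 8/55 = 0.1455

0.1455


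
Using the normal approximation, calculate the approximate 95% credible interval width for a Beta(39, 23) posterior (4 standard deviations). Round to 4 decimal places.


Var(Beta) = 39*23/(62^2 * 63) = 0.0037
SD = 0.0609
Width ~ 4*SD = 0.2434

0.2434


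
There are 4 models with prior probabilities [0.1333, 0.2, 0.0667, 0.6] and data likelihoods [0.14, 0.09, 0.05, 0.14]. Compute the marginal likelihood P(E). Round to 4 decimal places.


P(E) = sum over models of P(M_i) * P(E|M_i)
= 0.1333*0.14 + 0.2*0.09 + 0.0667*0.05 + 0.6*0.14
= 0.124

0.124


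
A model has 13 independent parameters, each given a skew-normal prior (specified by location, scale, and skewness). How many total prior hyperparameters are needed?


Each skew-normal prior needs 3 hyperparameters (location, scale, and skewness).
Total = 3 * 13 = 39

39


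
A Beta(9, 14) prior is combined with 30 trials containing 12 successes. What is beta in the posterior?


In conjugate updating:
beta_posterior = beta_prior + (n - k)
= 14 + (30 - 12)
= 14 + 18 = 32

32


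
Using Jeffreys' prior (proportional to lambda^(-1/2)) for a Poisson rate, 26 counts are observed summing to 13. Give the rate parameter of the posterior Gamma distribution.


Conjugate update: Gamma(prior_shape + S, prior_rate + n).
Prior shape = 0.5, prior rate = 0.
Posterior rate = 0 + n = 26

26.0


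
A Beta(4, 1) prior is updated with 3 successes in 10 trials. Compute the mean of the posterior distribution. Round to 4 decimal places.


After update: Beta(7, 8)
Mean = 7 / (7 + 8) = 7 / 15
= 0.4667

0.4667


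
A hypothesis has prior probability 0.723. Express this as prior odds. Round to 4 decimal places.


Odds = P(H) / P(not H) = 0.723 / 0.277
= 2.6101

2.6101


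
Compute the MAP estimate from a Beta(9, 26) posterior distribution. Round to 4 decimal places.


MAP = mode of Beta distribution
= (alpha - 1)/(alpha + beta - 2)
= (9-1)/(9+26-2)
= 8/33 = 0.2424

0.2424


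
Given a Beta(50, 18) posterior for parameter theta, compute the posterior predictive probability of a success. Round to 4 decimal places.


For a Beta-Bernoulli model, the predictive probability is the mean:
P(success) = 50/(50+18) = 50/68 = 0.7353

0.7353


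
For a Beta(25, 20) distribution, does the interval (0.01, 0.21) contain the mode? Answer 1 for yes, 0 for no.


Mode of Beta(a,b) = (a-1)/(a+b-2)
= (25-1)/(25+20-2) = 0.5581
Check: 0.01 <= 0.5581 <= 0.21?
Result: 0

0


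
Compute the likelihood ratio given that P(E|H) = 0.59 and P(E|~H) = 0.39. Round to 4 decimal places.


LR = P(E|H) / P(E|~H)
= 0.59 / 0.39 = 1.5128

1.5128


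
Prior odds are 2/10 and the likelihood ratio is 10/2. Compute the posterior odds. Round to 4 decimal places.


Posterior odds = prior odds * likelihood ratio
= (2/10) * (10/2)
= 20 / 20
= 1.0

1.0


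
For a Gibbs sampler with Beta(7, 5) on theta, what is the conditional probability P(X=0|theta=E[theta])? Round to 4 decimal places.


E[theta] = 7/(7+5) = 0.5833
P(X=0|theta) = 1 - theta = 0.4167

0.4167


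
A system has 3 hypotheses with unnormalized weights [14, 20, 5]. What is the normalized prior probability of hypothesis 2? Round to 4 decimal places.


The normalized prior is the weight divided by the total.
Total weight = 39
P(H2) = 20 / 39 = 0.5128

0.5128


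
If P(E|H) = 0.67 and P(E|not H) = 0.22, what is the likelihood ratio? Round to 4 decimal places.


Likelihood ratio = P(E|H) / P(E|not H)
= 0.67 / 0.22
= 3.0455

3.0455


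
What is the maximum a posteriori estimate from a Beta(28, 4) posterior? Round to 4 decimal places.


The MAP estimate equals the mode of the distribution.
Mode of Beta(a,b) = (a-1)/(a+b-2)
= 27/30
= 0.9

0.9


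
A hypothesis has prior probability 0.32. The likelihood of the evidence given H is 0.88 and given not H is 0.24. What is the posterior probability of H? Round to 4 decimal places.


Using Bayes' theorem:
P(E) = 0.32 * 0.88 + 0.68 * 0.24
P(E) = 0.4448
P(H|E) = (0.32 * 0.88) / 0.4448 = 0.6331

0.6331


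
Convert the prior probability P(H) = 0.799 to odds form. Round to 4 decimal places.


P(not H) = 1 - 0.799 = 0.201
Odds = 0.799 / 0.201 = 3.9751

3.9751


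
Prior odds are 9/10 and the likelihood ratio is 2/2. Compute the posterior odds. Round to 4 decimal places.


Posterior odds = prior odds * likelihood ratio
= (9/10) * (2/2)
= 18 / 20
= 0.9

0.9


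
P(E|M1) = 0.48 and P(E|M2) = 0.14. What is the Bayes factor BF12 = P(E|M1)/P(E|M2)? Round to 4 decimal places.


Bayes factor BF12 = P(E|M1) / P(E|M2)
= 0.48 / 0.14
= 3.4286

3.4286


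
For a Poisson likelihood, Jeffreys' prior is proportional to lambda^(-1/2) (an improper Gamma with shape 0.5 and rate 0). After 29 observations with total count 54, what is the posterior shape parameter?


Jeffreys' prior for Poisson is proportional to lambda^(-1/2).
Posterior is Gamma(0.5 + S, 0 + n) = Gamma(0.5 + 54, 29).
Posterior shape = 0.5 + S = 0.5 + 54 = 54.5

54.5


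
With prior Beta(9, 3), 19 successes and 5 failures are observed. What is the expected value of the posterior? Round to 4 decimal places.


Posterior = Beta(28, 8)
E[theta] = alpha/(alpha+beta)
= 28/36 = 0.7778

0.7778


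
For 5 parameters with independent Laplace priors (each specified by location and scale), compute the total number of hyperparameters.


A Laplace prior has 2 hyperparameters per parameter.
Total = 5 * 2 = 10

10


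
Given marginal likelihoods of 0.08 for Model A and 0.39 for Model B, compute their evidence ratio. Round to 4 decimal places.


Ratio = ML(A) / ML(B) = 0.08/0.39
= 0.2051

0.2051


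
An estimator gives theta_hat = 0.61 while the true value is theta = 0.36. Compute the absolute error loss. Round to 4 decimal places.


The absolute error loss is |theta_hat - theta|
= |0.61 - 0.36|
= 0.25

0.25


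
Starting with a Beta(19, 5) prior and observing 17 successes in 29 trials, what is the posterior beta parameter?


Posterior beta = prior beta + failures
Failures = 29 - 17 = 12
beta_post = 5 + 12 = 17

17


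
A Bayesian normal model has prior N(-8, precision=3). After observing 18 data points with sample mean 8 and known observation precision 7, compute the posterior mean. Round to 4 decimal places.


Posterior mean = (prior_precision * prior_mean + n * data_precision * data_mean) / (prior_precision + n * data_precision)
Numerator = 3*-8 + 18*7*8 = 984
Denominator = 3 + 18*7 = 129
Posterior mean = 7.6279

7.6279


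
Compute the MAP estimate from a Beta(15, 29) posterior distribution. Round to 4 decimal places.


MAP = mode of Beta distribution
= (alpha - 1)/(alpha + beta - 2)
= (15-1)/(15+29-2)
= 14/42 = 0.3333

0.3333


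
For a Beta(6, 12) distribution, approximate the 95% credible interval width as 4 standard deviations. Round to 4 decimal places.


Variance of Beta(a,b) = ab / ((a+b)^2 * (a+b+1))
= 6*12 / ((18)^2 * 19)
= 0.0117
SD = sqrt(0.0117) = 0.1081
Width = 4 * SD = 0.4326

0.4326


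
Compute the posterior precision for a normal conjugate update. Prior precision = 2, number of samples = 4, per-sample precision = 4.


tau_post = tau_0 + n * tau
= 2 + 4 * 4 = 18

18


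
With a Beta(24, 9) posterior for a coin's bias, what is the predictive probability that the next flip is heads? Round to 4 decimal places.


The predictive probability equals the posterior mean.
P(next = heads) = alpha / (alpha + beta)
= 24 / 33 = 0.7273

0.7273


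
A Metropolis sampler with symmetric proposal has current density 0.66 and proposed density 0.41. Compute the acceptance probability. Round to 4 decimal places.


For symmetric proposals, acceptance = min(1, pi(x*)/pi(x))
= min(1, 0.41/0.66)
= min(1, 0.6212) = 0.6212

0.6212


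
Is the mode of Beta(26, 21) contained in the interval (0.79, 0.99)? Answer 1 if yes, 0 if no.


Mode = (a-1)/(a+b-2) = 25/45 = 0.5556
Interval: (0.79, 0.99)
Contains mode? 0

0


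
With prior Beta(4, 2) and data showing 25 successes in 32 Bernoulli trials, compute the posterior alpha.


Conjugate update: alpha_posterior = alpha_prior + k
= 4 + 25 = 29

29


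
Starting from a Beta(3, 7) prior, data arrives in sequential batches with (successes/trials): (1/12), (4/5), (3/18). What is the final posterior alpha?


In sequential Bayesian updating, we sum all successes.
Total successes = 8
Final alpha = 3 + 8 = 11

11


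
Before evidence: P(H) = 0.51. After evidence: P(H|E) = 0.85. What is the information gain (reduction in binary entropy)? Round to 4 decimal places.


Prior entropy = 0.9997
Posterior entropy = 0.6098
Information gain = 0.9997 - 0.6098 = 0.3899

0.3899


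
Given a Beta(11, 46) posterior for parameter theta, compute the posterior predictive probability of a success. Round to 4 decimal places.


For a Beta-Bernoulli model, the predictive probability is the mean:
P(success) = 11/(11+46) = 11/57 = 0.193

0.193


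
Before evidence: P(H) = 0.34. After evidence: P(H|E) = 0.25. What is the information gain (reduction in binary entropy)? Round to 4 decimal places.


Prior entropy = 0.9248
Posterior entropy = 0.8113
Information gain = 0.9248 - 0.8113 = 0.1135

0.1135


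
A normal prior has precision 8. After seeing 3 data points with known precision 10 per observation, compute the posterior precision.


In the conjugate normal model, precisions add:
tau_posterior = tau_prior + n * tau_data
= 8 + 3*10 = 38

38


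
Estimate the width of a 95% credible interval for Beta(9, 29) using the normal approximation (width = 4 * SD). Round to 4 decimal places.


For Beta(a,b): Var = ab/((a+b)^2(a+b+1))
Var = 0.0046, SD = 0.0681
Approximate 95% CI width = 4 * 0.0681 = 0.2723

0.2723


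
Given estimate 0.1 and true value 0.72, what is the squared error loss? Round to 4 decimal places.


Squared error = (estimate - true)^2
Difference = -0.62
Loss = -0.62^2 = 0.3844

0.3844


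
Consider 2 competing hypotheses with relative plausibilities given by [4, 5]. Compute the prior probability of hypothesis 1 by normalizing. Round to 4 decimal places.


Sum of weights = 4 + 5 = 9
Normalized prior for H1 = 4 / 9
= 0.4444

0.4444


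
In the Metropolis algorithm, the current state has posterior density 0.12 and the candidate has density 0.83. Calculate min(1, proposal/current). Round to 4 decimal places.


Ratio = 0.83/0.12 = 6.9167
Acceptance probability = min(1, 6.9167)
= 1.0

1.0


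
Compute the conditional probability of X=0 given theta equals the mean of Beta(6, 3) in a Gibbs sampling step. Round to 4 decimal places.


Mean of Beta(6, 3) = 0.6667
P(X=0 | theta=0.6667) = 0.3333

0.3333


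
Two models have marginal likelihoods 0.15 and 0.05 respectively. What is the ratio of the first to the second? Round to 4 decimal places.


Evidence ratio = 0.15 / 0.05
= 3.0

3.0


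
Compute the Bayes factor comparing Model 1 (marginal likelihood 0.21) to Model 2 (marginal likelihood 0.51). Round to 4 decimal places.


BF12 = marginal likelihood of M1 / marginal likelihood of M2
= 0.21/0.51
= 0.4118

0.4118


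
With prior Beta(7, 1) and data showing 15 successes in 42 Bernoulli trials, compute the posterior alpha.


Conjugate update: alpha_posterior = alpha_prior + k
= 7 + 15 = 22

22


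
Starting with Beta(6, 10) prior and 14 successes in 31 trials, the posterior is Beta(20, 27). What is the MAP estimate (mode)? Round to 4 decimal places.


The mode of Beta(a, b) when a > 1 and b > 1 is (a-1)/(a+b-2)
= (20 - 1) / (20 + 27 - 2)
= 19 / 45
= 0.4222

0.4222


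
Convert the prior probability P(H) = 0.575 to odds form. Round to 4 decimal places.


P(not H) = 1 - 0.575 = 0.425
Odds = 0.575 / 0.425 = 1.3529

1.3529


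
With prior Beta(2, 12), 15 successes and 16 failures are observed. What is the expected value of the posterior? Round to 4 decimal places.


Posterior = Beta(17, 28)
E[theta] = alpha/(alpha+beta)
= 17/45 = 0.3778

0.3778


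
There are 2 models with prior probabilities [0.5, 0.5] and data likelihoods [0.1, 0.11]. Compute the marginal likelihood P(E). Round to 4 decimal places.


P(E) = sum over models of P(M_i) * P(E|M_i)
= 0.5*0.1 + 0.5*0.11
= 0.105

0.105


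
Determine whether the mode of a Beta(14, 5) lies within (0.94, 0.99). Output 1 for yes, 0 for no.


First find the mode: (a-1)/(a+b-2) = 0.7647
Is 0.7647 in (0.94, 0.99)? 0

0


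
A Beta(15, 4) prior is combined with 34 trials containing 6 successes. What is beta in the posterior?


In conjugate updating:
beta_posterior = beta_prior + (n - k)
= 4 + (34 - 6)
= 4 + 28 = 32

32


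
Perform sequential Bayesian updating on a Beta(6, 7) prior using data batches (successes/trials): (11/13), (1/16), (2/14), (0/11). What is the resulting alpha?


Accumulate successes: 14
Posterior alpha = prior alpha + sum of successes
= 6 + 14 = 20

20


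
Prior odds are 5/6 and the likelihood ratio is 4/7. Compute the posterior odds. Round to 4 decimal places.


Posterior odds = prior odds * likelihood ratio
= (5/6) * (4/7)
= 20 / 42
= 0.4762

0.4762


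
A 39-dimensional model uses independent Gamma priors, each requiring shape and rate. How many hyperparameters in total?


Per parameter: 2 (shape and rate).
Total = 39 * 2 = 78

78


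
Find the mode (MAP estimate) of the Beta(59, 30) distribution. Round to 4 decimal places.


For Beta(a,b) with a,b > 1:
Mode = (a-1)/(a+b-2) = (59-1)/(89-2)
= 58/87 = 0.6667

0.6667


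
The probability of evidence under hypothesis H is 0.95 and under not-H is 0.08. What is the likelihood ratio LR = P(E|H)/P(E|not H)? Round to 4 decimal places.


LR = 0.95 / 0.08
= 11.875

11.875


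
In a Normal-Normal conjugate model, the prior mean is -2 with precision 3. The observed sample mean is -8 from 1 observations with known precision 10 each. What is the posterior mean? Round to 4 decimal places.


Posterior precision = tau0 + n*tau = 3 + 1*10 = 13
Posterior mean = (tau0*mu0 + n*tau*xbar) / posterior_precision
= (3*-2 + 1*10*-8) / 13
= -86 / 13 = -6.6154

-6.6154


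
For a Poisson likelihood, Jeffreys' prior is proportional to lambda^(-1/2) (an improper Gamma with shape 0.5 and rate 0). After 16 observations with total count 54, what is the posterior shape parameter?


Jeffreys' prior for Poisson is proportional to lambda^(-1/2).
Posterior is Gamma(0.5 + S, 0 + n) = Gamma(0.5 + 54, 16).
Posterior shape = 0.5 + S = 0.5 + 54 = 54.5

54.5


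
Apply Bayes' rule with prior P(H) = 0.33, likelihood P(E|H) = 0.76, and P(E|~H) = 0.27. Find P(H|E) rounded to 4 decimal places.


Step 1: Compute marginal P(E) = P(E|H)P(H) + P(E|~H)P(~H)
= 0.76*0.33 + 0.27*0.67 = 0.4317
Step 2: P(H|E) = P(E|H)P(H)/P(E) = 0.2508/0.4317
= 0.581

0.581


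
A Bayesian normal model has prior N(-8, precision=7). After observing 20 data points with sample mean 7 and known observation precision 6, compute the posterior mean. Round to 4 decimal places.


Posterior mean = (prior_precision * prior_mean + n * data_precision * data_mean) / (prior_precision + n * data_precision)
Numerator = 7*-8 + 20*6*7 = 784
Denominator = 7 + 20*6 = 127
Posterior mean = 6.1732

6.1732


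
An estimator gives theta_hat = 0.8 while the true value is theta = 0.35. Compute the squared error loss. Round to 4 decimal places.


The squared error loss is (theta_hat - theta)^2
= (0.8 - 0.35)^2
= (0.45)^2 = 0.2025

0.2025


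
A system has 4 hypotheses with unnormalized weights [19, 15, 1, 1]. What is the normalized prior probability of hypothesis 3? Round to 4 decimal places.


The normalized prior is the weight divided by the total.
Total weight = 36
P(H3) = 1 / 36 = 0.0278

0.0278


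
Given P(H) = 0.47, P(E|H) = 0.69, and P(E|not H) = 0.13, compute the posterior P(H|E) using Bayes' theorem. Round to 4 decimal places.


By Bayes' theorem: P(H|E) = P(E|H)*P(H) / P(E)
P(E) = P(E|H)*P(H) + P(E|not H)*P(not H)
P(E) = 0.69*0.47 + 0.13*0.53 = 0.3932
P(H|E) = 0.69*0.47 / 0.3932 = 0.8248

0.8248


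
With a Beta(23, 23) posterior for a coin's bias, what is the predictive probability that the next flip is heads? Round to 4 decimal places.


The predictive probability equals the posterior mean.
P(next = heads) = alpha / (alpha + beta)
= 23 / 46 = 0.5

0.5


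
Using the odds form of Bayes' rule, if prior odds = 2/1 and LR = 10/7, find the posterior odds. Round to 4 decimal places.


Bayes' rule in odds form: posterior odds = prior odds * LR
= (2 * 10) / (1 * 7)
= 20/7 = 2.8571

2.8571


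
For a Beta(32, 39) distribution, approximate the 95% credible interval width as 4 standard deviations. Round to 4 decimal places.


Variance of Beta(a,b) = ab / ((a+b)^2 * (a+b+1))
= 32*39 / ((71)^2 * 72)
= 0.0034
SD = sqrt(0.0034) = 0.0586
Width = 4 * SD = 0.2346

0.2346


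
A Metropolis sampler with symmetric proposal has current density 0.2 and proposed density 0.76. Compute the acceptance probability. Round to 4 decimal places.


For symmetric proposals, acceptance = min(1, pi(x*)/pi(x))
= min(1, 0.76/0.2)
= min(1, 3.8) = 1.0

1.0


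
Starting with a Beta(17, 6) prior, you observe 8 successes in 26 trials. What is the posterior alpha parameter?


For a Beta-Binomial conjugate model:
Posterior alpha = prior alpha + number of successes
= 17 + 8 = 25

25


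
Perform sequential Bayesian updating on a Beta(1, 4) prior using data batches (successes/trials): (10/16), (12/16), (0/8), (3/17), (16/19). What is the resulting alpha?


Accumulate successes: 41
Posterior alpha = prior alpha + sum of successes
= 1 + 41 = 42

42


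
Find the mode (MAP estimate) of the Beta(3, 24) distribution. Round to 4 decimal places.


For Beta(a,b) with a,b > 1:
Mode = (a-1)/(a+b-2) = (3-1)/(27-2)
= 2/25 = 0.08

0.08


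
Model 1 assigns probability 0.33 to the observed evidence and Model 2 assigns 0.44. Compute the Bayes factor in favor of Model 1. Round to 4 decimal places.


BF = P(data|M1) / P(data|M2)
= 0.33 / 0.44 = 0.75

0.75


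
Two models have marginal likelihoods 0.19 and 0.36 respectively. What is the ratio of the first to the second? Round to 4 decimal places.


Evidence ratio = 0.19 / 0.36
= 0.5278

0.5278


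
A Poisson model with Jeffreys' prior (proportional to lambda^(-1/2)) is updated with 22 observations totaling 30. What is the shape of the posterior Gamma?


Posterior = Gamma(0.5 + S, n)
= Gamma(0.5 + 30, 22)
Posterior shape = 0.5 + S = 0.5 + 30 = 30.5

30.5


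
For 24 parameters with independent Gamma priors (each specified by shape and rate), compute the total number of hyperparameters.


A Gamma prior has 2 hyperparameters per parameter.
Total = 24 * 2 = 48

48


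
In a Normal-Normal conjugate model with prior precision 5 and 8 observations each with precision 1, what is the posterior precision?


Posterior precision = prior precision + n * observation precision
= 5 + 8 * 1
= 5 + 8 = 13

13


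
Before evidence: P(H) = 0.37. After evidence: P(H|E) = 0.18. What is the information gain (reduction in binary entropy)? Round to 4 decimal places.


Prior entropy = 0.9507
Posterior entropy = 0.6801
Information gain = 0.9507 - 0.6801 = 0.2706

0.2706


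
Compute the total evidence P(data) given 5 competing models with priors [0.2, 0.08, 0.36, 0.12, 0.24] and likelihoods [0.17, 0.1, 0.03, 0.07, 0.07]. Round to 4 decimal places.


Marginal likelihood = sum P(model_i) * P(data|model_i)
Model 1: 0.2 * 0.17 = 0.034
Model 2: 0.08 * 0.1 = 0.008
Model 3: 0.36 * 0.03 = 0.0108
Model 4: 0.12 * 0.07 = 0.0084
Model 5: 0.24 * 0.07 = 0.0168
Total = 0.078

0.078


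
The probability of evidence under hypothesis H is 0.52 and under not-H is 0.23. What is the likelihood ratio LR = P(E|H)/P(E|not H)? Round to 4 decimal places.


LR = 0.52 / 0.23
= 2.2609

2.2609


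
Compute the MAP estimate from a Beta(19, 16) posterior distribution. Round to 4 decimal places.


MAP = mode of Beta distribution
= (alpha - 1)/(alpha + beta - 2)
= (19-1)/(19+16-2)
= 18/33 = 0.5455

0.5455


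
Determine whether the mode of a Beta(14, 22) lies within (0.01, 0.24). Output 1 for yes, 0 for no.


First find the mode: (a-1)/(a+b-2) = 0.3824
Is 0.3824 in (0.01, 0.24)? 0

0


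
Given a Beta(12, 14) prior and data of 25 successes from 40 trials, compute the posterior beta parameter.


Number of failures = 40 - 25 = 15
Posterior beta = 14 + 15 = 29

29


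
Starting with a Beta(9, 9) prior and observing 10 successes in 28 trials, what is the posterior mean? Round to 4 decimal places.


Posterior parameters: alpha = 9 + 10 = 19
beta = 9 + 18 = 27
Posterior mean = alpha / (alpha + beta) = 19 / 46
= 0.413

0.413


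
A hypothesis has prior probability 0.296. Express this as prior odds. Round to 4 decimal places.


Odds = P(H) / P(not H) = 0.296 / 0.704
= 0.4205

0.4205


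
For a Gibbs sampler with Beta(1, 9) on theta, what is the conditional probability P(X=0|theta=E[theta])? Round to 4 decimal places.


E[theta] = 1/(1+9) = 0.1
P(X=0|theta) = 1 - theta = 0.9

0.9


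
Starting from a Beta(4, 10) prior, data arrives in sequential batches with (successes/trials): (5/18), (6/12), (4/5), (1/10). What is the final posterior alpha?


In sequential Bayesian updating, we sum all successes.
Total successes = 16
Final alpha = 4 + 16 = 20

20


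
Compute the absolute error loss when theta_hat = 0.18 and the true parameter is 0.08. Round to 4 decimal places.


L = |theta_hat - theta_true|
= |0.18 - 0.08| = 0.1

0.1


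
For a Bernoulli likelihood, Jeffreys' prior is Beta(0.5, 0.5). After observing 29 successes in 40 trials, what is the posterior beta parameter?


Jeffreys' prior for Bernoulli is Beta(0.5, 0.5).
Posterior is Beta(0.5 + k, 0.5 + n - k).
Posterior beta = 0.5 + (n - k) = 0.5 + 11 = 11.5

11.5


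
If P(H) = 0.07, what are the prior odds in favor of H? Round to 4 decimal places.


Prior odds = P(H) / (1 - P(H))
= 0.07 / 0.93
= 0.0753

0.0753


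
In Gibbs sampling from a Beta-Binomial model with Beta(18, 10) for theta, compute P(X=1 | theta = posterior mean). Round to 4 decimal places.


Posterior mean = alpha/(alpha+beta) = 18/28 = 0.6429
P(X=1|theta=mean) = theta = 0.6429

0.6429


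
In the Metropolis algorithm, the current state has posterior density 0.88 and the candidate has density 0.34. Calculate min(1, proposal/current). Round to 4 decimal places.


Ratio = 0.34/0.88 = 0.3864
Acceptance probability = min(1, 0.3864)
= 0.3864

0.3864


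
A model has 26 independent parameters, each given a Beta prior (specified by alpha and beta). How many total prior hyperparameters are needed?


Each Beta prior needs 2 hyperparameters (alpha and beta).
Total = 2 * 26 = 52

52


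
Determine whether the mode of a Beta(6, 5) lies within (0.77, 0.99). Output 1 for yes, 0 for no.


First find the mode: (a-1)/(a+b-2) = 0.5556
Is 0.5556 in (0.77, 0.99)? 0

0


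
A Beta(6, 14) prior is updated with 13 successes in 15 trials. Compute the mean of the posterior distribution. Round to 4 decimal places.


After update: Beta(19, 16)
Mean = 19 / (19 + 16) = 19 / 35
= 0.5429

0.5429


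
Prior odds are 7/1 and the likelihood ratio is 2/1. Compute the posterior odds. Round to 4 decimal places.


Posterior odds = prior odds * likelihood ratio
= (7/1) * (2/1)
= 14 / 1
= 14.0

14.0


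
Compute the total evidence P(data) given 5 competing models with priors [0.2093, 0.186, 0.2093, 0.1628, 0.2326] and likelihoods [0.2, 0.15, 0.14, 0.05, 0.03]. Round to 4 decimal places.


Marginal likelihood = sum P(model_i) * P(data|model_i)
Model 1: 0.2093 * 0.2 = 0.0419
Model 2: 0.186 * 0.15 = 0.0279
Model 3: 0.2093 * 0.14 = 0.0293
Model 4: 0.1628 * 0.05 = 0.0081
Model 5: 0.2326 * 0.03 = 0.007
Total = 0.1142

0.1142


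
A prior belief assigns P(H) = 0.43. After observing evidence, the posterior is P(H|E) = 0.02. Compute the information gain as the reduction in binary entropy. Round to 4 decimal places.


H(prior) = -0.43*log2(0.43) - 0.57*log2(0.57)
= 0.9858
H(post) = -0.02*log2(0.02) - 0.98*log2(0.98)
= 0.1414
IG = 0.9858 - 0.1414 = 0.8444

0.8444


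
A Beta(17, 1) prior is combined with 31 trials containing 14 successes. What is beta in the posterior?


In conjugate updating:
beta_posterior = beta_prior + (n - k)
= 1 + (31 - 14)
= 1 + 17 = 18

18


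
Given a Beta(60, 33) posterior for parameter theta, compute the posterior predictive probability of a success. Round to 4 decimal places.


For a Beta-Bernoulli model, the predictive probability is the mean:
P(success) = 60/(60+33) = 60/93 = 0.6452

0.6452


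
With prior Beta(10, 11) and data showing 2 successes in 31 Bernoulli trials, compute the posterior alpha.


Conjugate update: alpha_posterior = alpha_prior + k
= 10 + 2 = 12

12


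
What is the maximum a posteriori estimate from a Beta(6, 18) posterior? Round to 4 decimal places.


The MAP estimate equals the mode of the distribution.
Mode of Beta(a,b) = (a-1)/(a+b-2)
= 5/22
= 0.2273

0.2273


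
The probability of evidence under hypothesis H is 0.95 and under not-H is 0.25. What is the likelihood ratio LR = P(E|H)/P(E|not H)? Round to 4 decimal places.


LR = 0.95 / 0.25
= 3.8

3.8


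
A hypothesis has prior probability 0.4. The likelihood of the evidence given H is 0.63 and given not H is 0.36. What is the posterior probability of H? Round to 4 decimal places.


Using Bayes' theorem:
P(E) = 0.4 * 0.63 + 0.6 * 0.36
P(E) = 0.468
P(H|E) = (0.4 * 0.63) / 0.468 = 0.5385

0.5385


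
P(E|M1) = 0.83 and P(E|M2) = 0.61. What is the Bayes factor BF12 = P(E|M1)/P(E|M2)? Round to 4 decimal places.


Bayes factor BF12 = P(E|M1) / P(E|M2)
= 0.83 / 0.61
= 1.3607

1.3607


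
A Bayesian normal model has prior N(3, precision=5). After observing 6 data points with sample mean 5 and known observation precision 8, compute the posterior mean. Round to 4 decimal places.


Posterior mean = (prior_precision * prior_mean + n * data_precision * data_mean) / (prior_precision + n * data_precision)
Numerator = 5*3 + 6*8*5 = 255
Denominator = 5 + 6*8 = 53
Posterior mean = 4.8113

4.8113


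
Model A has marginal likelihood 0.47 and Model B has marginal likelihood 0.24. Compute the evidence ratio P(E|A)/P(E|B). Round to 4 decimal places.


Evidence ratio = P(E|A) / P(E|B)
= 0.47 / 0.24
= 1.9583

1.9583


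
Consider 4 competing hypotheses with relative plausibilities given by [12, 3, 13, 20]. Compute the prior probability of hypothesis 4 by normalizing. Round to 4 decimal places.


Sum of weights = 12 + 3 + 13 + 20 = 48
Normalized prior for H4 = 20 / 48
= 0.4167

0.4167


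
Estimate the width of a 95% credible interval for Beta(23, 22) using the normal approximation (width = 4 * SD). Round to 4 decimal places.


For Beta(a,b): Var = ab/((a+b)^2(a+b+1))
Var = 0.0054, SD = 0.0737
Approximate 95% CI width = 4 * 0.0737 = 0.2948

0.2948


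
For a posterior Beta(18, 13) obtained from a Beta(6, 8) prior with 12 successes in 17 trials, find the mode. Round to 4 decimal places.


Mode = (alpha - 1) / (alpha + beta - 2)
= 17 / 29
= 0.5862

0.5862


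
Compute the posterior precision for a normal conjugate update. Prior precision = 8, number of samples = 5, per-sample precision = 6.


tau_post = tau_0 + n * tau
= 8 + 5 * 6 = 38

38


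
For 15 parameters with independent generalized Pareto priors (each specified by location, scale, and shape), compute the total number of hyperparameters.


A generalized Pareto prior has 3 hyperparameters per parameter.
Total = 15 * 3 = 45

45


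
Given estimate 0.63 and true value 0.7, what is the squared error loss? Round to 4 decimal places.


Squared error = (estimate - true)^2
Difference = -0.07
Loss = -0.07^2 = 0.0049

0.0049


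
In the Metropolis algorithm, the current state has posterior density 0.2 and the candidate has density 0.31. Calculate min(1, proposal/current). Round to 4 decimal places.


Ratio = 0.31/0.2 = 1.55
Acceptance probability = min(1, 1.55)
= 1.0

1.0


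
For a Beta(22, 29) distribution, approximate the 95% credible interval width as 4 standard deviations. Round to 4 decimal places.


Variance of Beta(a,b) = ab / ((a+b)^2 * (a+b+1))
= 22*29 / ((51)^2 * 52)
= 0.0047
SD = sqrt(0.0047) = 0.0687
Width = 4 * SD = 0.2747

0.2747


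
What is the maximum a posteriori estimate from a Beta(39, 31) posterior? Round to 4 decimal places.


The MAP estimate equals the mode of the distribution.
Mode of Beta(a,b) = (a-1)/(a+b-2)
= 38/68
= 0.5588

0.5588


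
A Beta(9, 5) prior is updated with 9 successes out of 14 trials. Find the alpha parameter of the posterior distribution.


In the Beta-Binomial conjugate update:
alpha_post = alpha_prior + successes
= 9 + 9
= 18

18


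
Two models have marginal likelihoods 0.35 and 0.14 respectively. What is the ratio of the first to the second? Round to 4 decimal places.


Evidence ratio = 0.35 / 0.14
= 2.5

2.5


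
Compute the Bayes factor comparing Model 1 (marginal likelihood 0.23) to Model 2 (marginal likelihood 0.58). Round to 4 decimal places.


BF12 = marginal likelihood of M1 / marginal likelihood of M2
= 0.23/0.58
= 0.3966

0.3966


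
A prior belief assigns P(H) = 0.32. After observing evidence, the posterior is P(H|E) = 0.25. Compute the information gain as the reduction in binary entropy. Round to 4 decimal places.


H(prior) = -0.32*log2(0.32) - 0.68*log2(0.68)
= 0.9044
H(post) = -0.25*log2(0.25) - 0.75*log2(0.75)
= 0.8113
IG = 0.9044 - 0.8113 = 0.0931

0.0931


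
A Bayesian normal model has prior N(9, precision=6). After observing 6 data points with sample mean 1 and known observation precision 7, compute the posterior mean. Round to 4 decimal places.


Posterior mean = (prior_precision * prior_mean + n * data_precision * data_mean) / (prior_precision + n * data_precision)
Numerator = 6*9 + 6*7*1 = 96
Denominator = 6 + 6*7 = 48
Posterior mean = 2.0

2.0


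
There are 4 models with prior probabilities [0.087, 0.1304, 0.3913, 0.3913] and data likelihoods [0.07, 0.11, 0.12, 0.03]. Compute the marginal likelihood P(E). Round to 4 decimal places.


P(E) = sum over models of P(M_i) * P(E|M_i)
= 0.087*0.07 + 0.1304*0.11 + 0.3913*0.12 + 0.3913*0.03
= 0.0791

0.0791


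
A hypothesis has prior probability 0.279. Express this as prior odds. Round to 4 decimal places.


Odds = P(H) / P(not H) = 0.279 / 0.721
= 0.387

0.387


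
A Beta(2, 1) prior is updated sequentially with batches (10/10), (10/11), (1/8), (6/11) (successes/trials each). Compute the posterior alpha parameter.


Sequential conjugate updating is equivalent to a single batch update.
Total successes across all batches = 27
alpha_posterior = alpha_prior + total_successes = 2 + 27
= 29

29


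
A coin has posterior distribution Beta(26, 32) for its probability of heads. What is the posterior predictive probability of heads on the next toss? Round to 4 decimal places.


Posterior predictive = E[theta] = alpha/(alpha+beta)
= 26/58
= 0.4483

0.4483


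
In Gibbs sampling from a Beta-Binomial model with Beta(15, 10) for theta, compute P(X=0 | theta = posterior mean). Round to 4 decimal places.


Posterior mean = alpha/(alpha+beta) = 15/25 = 0.6
P(X=0|theta=mean) = 1 - theta = 0.4

0.4


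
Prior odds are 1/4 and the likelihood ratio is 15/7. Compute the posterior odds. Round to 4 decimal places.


Posterior odds = prior odds * likelihood ratio
= (1/4) * (15/7)
= 15 / 28
= 0.5357

0.5357


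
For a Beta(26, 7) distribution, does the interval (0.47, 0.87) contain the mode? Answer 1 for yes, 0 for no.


Mode of Beta(a,b) = (a-1)/(a+b-2)
= (26-1)/(26+7-2) = 0.8065
Check: 0.47 <= 0.8065 <= 0.87?
Result: 1

1


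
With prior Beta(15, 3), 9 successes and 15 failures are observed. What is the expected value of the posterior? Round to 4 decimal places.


Posterior = Beta(24, 18)
E[theta] = alpha/(alpha+beta)
= 24/42 = 0.5714

0.5714


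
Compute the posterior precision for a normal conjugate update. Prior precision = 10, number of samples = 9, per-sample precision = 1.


tau_post = tau_0 + n * tau
= 10 + 9 * 1 = 19

19


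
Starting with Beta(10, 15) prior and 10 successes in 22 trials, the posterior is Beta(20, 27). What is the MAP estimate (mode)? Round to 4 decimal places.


The mode of Beta(a, b) when a > 1 and b > 1 is (a-1)/(a+b-2)
= (20 - 1) / (20 + 27 - 2)
= 19 / 45
= 0.4222

0.4222


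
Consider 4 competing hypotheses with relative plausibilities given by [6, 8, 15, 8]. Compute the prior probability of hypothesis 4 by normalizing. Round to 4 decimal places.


Sum of weights = 6 + 8 + 15 + 8 = 37
Normalized prior for H4 = 8 / 37
= 0.2162

0.2162


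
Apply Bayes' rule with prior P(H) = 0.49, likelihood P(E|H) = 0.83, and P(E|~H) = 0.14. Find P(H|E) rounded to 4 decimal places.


Step 1: Compute marginal P(E) = P(E|H)P(H) + P(E|~H)P(~H)
= 0.83*0.49 + 0.14*0.51 = 0.4781
Step 2: P(H|E) = P(E|H)P(H)/P(E) = 0.4067/0.4781
= 0.8507

0.8507


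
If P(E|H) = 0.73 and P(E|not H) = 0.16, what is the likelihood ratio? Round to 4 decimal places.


Likelihood ratio = P(E|H) / P(E|not H)
= 0.73 / 0.16
= 4.5625

4.5625


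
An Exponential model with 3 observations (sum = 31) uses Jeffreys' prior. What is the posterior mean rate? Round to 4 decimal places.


Posterior Gamma(3, 31)
E[lambda] = 3/31 = 0.0968

0.0968


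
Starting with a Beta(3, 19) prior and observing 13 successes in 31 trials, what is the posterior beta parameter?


Posterior beta = prior beta + failures
Failures = 31 - 13 = 18
beta_post = 19 + 18 = 37

37
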